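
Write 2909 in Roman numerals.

Convert 2909 to Roman numerals:
  2909 contains 2×1000 (MM)
  909 contains 1×900 (CM)
  9 contains 1×9 (IX)

MMCMIX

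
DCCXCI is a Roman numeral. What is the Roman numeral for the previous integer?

DCCXCI = 791; previous is 790

DCCXC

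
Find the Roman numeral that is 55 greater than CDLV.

CDLV = 455
455 + 55 = 510

DX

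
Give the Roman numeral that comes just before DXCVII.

DXCVII = 597; previous is 596

DXCVI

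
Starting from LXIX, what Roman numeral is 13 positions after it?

LXIX = 69
69 + 13 = 82

LXXXII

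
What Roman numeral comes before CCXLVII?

CCXLVII = 247, so the previous integer is 247 - 1 = 246

CCXLVI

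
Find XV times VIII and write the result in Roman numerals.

XV = 15
VIII = 8
15 × 8 = 120

CXX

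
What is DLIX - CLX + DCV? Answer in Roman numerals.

DLIX = 559, CLX = 160, DCV = 605
559 - 160 = 399
399 + 605 = 1004

MIV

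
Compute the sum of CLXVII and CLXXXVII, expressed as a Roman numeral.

CLXVII = 167
CLXXXVII = 187
167 + 187 = 354

CCCLIV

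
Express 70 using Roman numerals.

Convert 70 to Roman numerals:
  70 contains 1×50 (L)
  20 contains 2×10 (XX)

LXX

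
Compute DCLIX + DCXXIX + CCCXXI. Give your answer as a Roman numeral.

DCLIX = 659, DCXXIX = 629, CCCXXI = 321
659 + 629 = 1288
1288 + 321 = 1609

MDCIX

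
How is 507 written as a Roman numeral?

Convert 507 to Roman numerals:
  507 contains 1×500 (D)
  7 contains 1×5 (V)
  2 contains 2×1 (II)

DVII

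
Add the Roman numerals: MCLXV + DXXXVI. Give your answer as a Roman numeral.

MCLXV = 1165
DXXXVI = 536
1165 + 536 = 1701

MDCCI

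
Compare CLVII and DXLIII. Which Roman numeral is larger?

CLVII = 157
DXLIII = 543
543 is larger

DXLIII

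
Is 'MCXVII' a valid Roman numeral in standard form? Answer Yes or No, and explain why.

'MCXVII': Check the rules: uses only the symbols I, V, X, L, C, D, M; no symbol is repeated more than three times in a row; V, L and D each appear at most once; no smaller symbol precedes a larger one (values never increase from left to right). Value: M (1000) + C (100) + X (10) + V (5) + I (1) + I (1) = 1117. So it is a valid standard Roman numeral.

Yes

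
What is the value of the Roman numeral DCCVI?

DCCVI: D=500, C=100, C=100, V=5, I=1
500 + 100 + 100 + 5 + 1 = 706

706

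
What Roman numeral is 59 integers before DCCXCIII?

DCCXCIII = 793
793 - 59 = 734

DCCXXXIV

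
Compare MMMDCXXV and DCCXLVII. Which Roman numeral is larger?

MMMDCXXV = 3625
DCCXLVII = 747
3625 is larger

MMMDCXXV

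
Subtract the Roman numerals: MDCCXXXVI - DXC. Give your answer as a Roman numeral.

MDCCXXXVI = 1736
DXC = 590
1736 - 590 = 1146

MCXLVI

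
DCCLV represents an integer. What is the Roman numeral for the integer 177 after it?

DCCLV = 755
755 + 177 = 932

CMXXXII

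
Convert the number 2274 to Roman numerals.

Convert 2274 to Roman numerals:
  2274 contains 2×1000 (MM)
  274 contains 2×100 (CC)
  74 contains 1×50 (L)
  24 contains 2×10 (XX)
  4 contains 1×4 (IV)

MMCCLXXIV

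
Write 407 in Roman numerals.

Convert 407 to Roman numerals:
  407 contains 1×400 (CD)
  7 contains 1×5 (V)
  2 contains 2×1 (II)

CDVII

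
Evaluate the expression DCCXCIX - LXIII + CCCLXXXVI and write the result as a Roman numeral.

DCCXCIX = 799, LXIII = 63, CCCLXXXVI = 386
799 - 63 = 736
736 + 386 = 1122

MCXXII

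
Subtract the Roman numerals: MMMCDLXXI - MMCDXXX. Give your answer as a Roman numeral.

MMMCDLXXI = 3471
MMCDXXX = 2430
3471 - 2430 = 1041

MXLI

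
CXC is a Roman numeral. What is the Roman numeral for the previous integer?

CXC = 190; previous is 189

CLXXXIX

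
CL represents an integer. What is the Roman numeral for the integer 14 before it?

CL = 150
150 - 14 = 136

CXXXVI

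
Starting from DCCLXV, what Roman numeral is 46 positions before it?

DCCLXV = 765
765 - 46 = 719

DCCXIX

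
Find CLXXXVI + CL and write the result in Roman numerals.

CLXXXVI = 186
CL = 150
186 + 150 = 336

CCCXXXVI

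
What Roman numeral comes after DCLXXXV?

DCLXXXV = 685, so the next integer is 685 + 1 = 686

DCLXXXVI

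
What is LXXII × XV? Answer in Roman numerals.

LXXII = 72
XV = 15
72 × 15 = 1080

MLXXX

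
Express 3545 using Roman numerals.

Convert 3545 to Roman numerals:
  3545 contains 3×1000 (MMM)
  545 contains 1×500 (D)
  45 contains 1×40 (XL)
  5 contains 1×5 (V)

MMMDXLV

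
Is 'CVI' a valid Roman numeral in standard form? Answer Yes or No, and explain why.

'CVI': Check the rules: uses only the symbols I, V, X, L, C, D, M; no symbol is repeated more than three times in a row; V, L and D each appear at most once; no smaller symbol precedes a larger one (values never increase from left to right). Value: C (100) + V (5) + I (1) = 106. So it is a valid standard Roman numeral.

Yes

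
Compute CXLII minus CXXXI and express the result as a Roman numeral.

CXLII = 142
CXXXI = 131
142 - 131 = 11

XI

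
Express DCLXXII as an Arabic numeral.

DCLXXII: D=500, C=100, L=50, X=10, X=10, I=1, I=1
500 + 100 + 50 + 10 + 10 + 1 + 1 = 672

672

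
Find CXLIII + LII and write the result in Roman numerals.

CXLIII = 143
LII = 52
143 + 52 = 195

CXCV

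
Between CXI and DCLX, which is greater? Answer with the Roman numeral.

CXI = 111
DCLX = 660
660 is larger

DCLX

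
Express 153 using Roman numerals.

Convert 153 to Roman numerals:
  153 contains 1×100 (C)
  53 contains 1×50 (L)
  3 contains 3×1 (III)

CLIII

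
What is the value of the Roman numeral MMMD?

MMMD: M=1000, M=1000, M=1000, D=500
1000 + 1000 + 1000 + 500 = 3500

3500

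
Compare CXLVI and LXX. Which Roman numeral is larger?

CXLVI = 146
LXX = 70
146 is larger

CXLVI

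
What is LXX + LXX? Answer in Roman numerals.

LXX = 70
LXX = 70
70 + 70 = 140

CXL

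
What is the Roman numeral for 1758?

Convert 1758 to Roman numerals:
  1758 contains 1×1000 (M)
  758 contains 1×500 (D)
  258 contains 2×100 (CC)
  58 contains 1×50 (L)
  8 contains 1×5 (V)
  3 contains 3×1 (III)

MDCCLVIII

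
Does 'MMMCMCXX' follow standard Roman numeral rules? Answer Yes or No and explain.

'MMMCMCXX': C cannot come right after the subtractive pair CM: once C is subtracted in CM, the next symbol must be smaller than C

No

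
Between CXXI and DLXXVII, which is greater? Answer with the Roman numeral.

CXXI = 121
DLXXVII = 577
577 is larger

DLXXVII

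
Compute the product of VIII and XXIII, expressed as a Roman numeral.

VIII = 8
XXIII = 23
8 × 23 = 184

CLXXXIV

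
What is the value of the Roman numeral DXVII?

DXVII: D=500, X=10, V=5, I=1, I=1
500 + 10 + 5 + 1 + 1 = 517

517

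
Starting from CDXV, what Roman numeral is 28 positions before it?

CDXV = 415
415 - 28 = 387

CCCLXXXVII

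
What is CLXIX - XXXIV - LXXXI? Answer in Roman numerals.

CLXIX = 169, XXXIV = 34, LXXXI = 81
169 - 34 = 135
135 - 81 = 54

LIV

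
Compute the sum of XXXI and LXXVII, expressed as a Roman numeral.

XXXI = 31
LXXVII = 77
31 + 77 = 108

CVIII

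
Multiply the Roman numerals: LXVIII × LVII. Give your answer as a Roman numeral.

LXVIII = 68
LVII = 57
68 × 57 = 3876

MMMDCCCLXXVI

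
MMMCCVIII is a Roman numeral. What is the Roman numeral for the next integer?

MMMCCVIII = 3208; next is 3209

MMMCCIX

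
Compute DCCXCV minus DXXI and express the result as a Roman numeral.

DCCXCV = 795
DXXI = 521
795 - 521 = 274

CCLXXIV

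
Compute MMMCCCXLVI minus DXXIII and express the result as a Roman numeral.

MMMCCCXLVI = 3346
DXXIII = 523
3346 - 523 = 2823

MMDCCCXXIII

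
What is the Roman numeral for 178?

Convert 178 to Roman numerals:
  178 contains 1×100 (C)
  78 contains 1×50 (L)
  28 contains 2×10 (XX)
  8 contains 1×5 (V)
  3 contains 3×1 (III)

CLXXVIII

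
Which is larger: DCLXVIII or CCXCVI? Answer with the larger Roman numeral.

DCLXVIII = 668
CCXCVI = 296
668 is larger

DCLXVIII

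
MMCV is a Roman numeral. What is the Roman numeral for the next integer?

MMCV = 2105, so the next integer is 2105 + 1 = 2106

MMCVI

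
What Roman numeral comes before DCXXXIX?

DCXXXIX = 639, so the previous integer is 639 - 1 = 638

DCXXXVIII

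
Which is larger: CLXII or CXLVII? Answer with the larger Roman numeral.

CLXII = 162
CXLVII = 147
162 is larger

CLXII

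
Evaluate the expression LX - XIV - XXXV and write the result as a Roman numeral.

LX = 60, XIV = 14, XXXV = 35
60 - 14 = 46
46 - 35 = 11

XI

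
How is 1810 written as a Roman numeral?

Convert 1810 to Roman numerals:
  1810 contains 1×1000 (M)
  810 contains 1×500 (D)
  310 contains 3×100 (CCC)
  10 contains 1×10 (X)

MDCCCX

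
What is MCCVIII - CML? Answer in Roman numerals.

MCCVIII = 1208
CML = 950
1208 - 950 = 258

CCLVIII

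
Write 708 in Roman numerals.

Convert 708 to Roman numerals:
  708 contains 1×500 (D)
  208 contains 2×100 (CC)
  8 contains 1×5 (V)
  3 contains 3×1 (III)

DCCVIII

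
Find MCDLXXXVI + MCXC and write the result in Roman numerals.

MCDLXXXVI = 1486
MCXC = 1190
1486 + 1190 = 2676

MMDCLXXVI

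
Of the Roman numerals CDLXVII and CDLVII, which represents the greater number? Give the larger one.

CDLXVII = 467
CDLVII = 457
467 is larger

CDLXVII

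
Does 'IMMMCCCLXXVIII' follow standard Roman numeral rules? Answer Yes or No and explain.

'IMMMCCCLXXVIII': Invalid subtractive combination: IM

No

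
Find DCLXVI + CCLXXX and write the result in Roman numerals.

DCLXVI = 666
CCLXXX = 280
666 + 280 = 946

CMXLVI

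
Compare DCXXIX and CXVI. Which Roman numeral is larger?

DCXXIX = 629
CXVI = 116
629 is larger

DCXXIX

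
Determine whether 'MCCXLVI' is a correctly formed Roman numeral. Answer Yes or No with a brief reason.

'MCCXLVI': Check the rules: uses only the symbols I, V, X, L, C, D, M; no symbol is repeated more than three times in a row; V, L and D each appear at most once; the only place a smaller symbol precedes a larger one is the allowed subtractive pair XL, the symbol right after such a pair (if any) is smaller than the pair's first symbol, and otherwise the values never increase from left to right. Value: M (1000) + C (100) + C (100) + XL (40) + V (5) + I (1) = 1246. So it is a valid standard Roman numeral.

Yes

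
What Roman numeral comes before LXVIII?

LXVIII = 68, so the previous integer is 68 - 1 = 67

LXVII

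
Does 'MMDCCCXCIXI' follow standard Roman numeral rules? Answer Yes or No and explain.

'MMDCCCXCIXI': I cannot come right after the subtractive pair IX: once I is subtracted in IX, the next symbol must be smaller than I

No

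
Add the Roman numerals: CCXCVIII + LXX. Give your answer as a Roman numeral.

CCXCVIII = 298
LXX = 70
298 + 70 = 368

CCCLXVIII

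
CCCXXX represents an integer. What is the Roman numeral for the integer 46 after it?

CCCXXX = 330
330 + 46 = 376

CCCLXXVI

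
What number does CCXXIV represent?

CCXXIV: C=100, C=100, X=10, X=10, IV=4
100 + 100 + 10 + 10 + 4 = 224

224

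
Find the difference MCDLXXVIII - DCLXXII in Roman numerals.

MCDLXXVIII = 1478
DCLXXII = 672
1478 - 672 = 806

DCCCVI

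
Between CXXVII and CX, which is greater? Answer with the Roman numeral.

CXXVII = 127
CX = 110
127 is larger

CXXVII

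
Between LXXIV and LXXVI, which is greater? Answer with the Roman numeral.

LXXIV = 74
LXXVI = 76
76 is larger

LXXVI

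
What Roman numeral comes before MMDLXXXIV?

MMDLXXXIV = 2584; previous is 2583

MMDLXXXIII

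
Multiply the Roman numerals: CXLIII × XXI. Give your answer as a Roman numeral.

CXLIII = 143
XXI = 21
143 × 21 = 3003

MMMIII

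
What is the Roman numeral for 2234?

Convert 2234 to Roman numerals:
  2234 contains 2×1000 (MM)
  234 contains 2×100 (CC)
  34 contains 3×10 (XXX)
  4 contains 1×4 (IV)

MMCCXXXIV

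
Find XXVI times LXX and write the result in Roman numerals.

XXVI = 26
LXX = 70
26 × 70 = 1820

MDCCCXX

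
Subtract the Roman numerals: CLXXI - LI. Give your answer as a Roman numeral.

CLXXI = 171
LI = 51
171 - 51 = 120

CXX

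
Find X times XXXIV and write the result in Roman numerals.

X = 10
XXXIV = 34
10 × 34 = 340

CCCXL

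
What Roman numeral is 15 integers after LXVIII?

LXVIII = 68
68 + 15 = 83

LXXXIII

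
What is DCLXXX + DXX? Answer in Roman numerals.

DCLXXX = 680
DXX = 520
680 + 520 = 1200

MCC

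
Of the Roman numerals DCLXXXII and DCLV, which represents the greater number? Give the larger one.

DCLXXXII = 682
DCLV = 655
682 is larger

DCLXXXII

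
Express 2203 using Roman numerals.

Convert 2203 to Roman numerals:
  2203 contains 2×1000 (MM)
  203 contains 2×100 (CC)
  3 contains 3×1 (III)

MMCCIII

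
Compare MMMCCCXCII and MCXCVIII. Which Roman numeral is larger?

MMMCCCXCII = 3392
MCXCVIII = 1198
3392 is larger

MMMCCCXCII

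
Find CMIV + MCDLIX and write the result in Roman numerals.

CMIV = 904
MCDLIX = 1459
904 + 1459 = 2363

MMCCCLXIII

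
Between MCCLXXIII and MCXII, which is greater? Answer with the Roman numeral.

MCCLXXIII = 1273
MCXII = 1112
1273 is larger

MCCLXXIII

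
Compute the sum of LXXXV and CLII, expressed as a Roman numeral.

LXXXV = 85
CLII = 152
85 + 152 = 237

CCXXXVII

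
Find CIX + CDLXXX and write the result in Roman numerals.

CIX = 109
CDLXXX = 480
109 + 480 = 589

DLXXXIX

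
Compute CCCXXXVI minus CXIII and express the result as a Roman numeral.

CCCXXXVI = 336
CXIII = 113
336 - 113 = 223

CCXXIII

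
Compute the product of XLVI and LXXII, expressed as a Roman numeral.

XLVI = 46
LXXII = 72
46 × 72 = 3312

MMMCCCXII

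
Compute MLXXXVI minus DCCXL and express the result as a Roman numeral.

MLXXXVI = 1086
DCCXL = 740
1086 - 740 = 346

CCCXLVI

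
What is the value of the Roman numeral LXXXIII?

LXXXIII: L=50, X=10, X=10, X=10, I=1, I=1, I=1
50 + 10 + 10 + 10 + 1 + 1 + 1 = 83

83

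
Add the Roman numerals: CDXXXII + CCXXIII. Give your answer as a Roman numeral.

CDXXXII = 432
CCXXIII = 223
432 + 223 = 655

DCLV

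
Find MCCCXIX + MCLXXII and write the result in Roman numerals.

MCCCXIX = 1319
MCLXXII = 1172
1319 + 1172 = 2491

MMCDXCI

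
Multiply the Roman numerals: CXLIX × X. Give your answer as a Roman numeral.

CXLIX = 149
X = 10
149 × 10 = 1490

MCDXC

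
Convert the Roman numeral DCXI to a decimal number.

DCXI: D=500, C=100, X=10, I=1
500 + 100 + 10 + 1 = 611

611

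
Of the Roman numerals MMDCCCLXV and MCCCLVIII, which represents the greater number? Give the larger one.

MMDCCCLXV = 2865
MCCCLVIII = 1358
2865 is larger

MMDCCCLXV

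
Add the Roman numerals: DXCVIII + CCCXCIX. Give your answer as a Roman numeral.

DXCVIII = 598
CCCXCIX = 399
598 + 399 = 997

CMXCVII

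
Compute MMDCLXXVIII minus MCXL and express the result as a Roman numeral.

MMDCLXXVIII = 2678
MCXL = 1140
2678 - 1140 = 1538

MDXXXVIII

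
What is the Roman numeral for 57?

Convert 57 to Roman numerals:
  57 contains 1×50 (L)
  7 contains 1×5 (V)
  2 contains 2×1 (II)

LVII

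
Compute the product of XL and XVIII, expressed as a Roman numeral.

XL = 40
XVIII = 18
40 × 18 = 720

DCCXX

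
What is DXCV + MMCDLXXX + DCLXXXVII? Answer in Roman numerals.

DXCV = 595, MMCDLXXX = 2480, DCLXXXVII = 687
595 + 2480 = 3075
3075 + 687 = 3762

MMMDCCLXII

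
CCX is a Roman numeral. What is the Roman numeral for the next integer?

CCX = 210; next is 211

CCXI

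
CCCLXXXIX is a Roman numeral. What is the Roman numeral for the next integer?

CCCLXXXIX = 389; next is 390

CCCXC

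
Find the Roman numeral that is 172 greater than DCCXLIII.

DCCXLIII = 743
743 + 172 = 915

CMXV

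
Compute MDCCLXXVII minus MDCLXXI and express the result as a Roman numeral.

MDCCLXXVII = 1777
MDCLXXI = 1671
1777 - 1671 = 106

CVI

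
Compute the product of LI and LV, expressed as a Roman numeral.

LI = 51
LV = 55
51 × 55 = 2805

MMDCCCV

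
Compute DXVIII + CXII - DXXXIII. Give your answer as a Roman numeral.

DXVIII = 518, CXII = 112, DXXXIII = 533
518 + 112 = 630
630 - 533 = 97

XCVII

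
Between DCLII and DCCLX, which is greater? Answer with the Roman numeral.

DCLII = 652
DCCLX = 760
760 is larger

DCCLX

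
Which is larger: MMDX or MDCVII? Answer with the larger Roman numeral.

MMDX = 2510
MDCVII = 1607
2510 is larger

MMDX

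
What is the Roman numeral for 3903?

Convert 3903 to Roman numerals:
  3903 contains 3×1000 (MMM)
  903 contains 1×900 (CM)
  3 contains 3×1 (III)

MMMCMIII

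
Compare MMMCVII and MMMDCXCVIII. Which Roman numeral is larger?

MMMCVII = 3107
MMMDCXCVIII = 3698
3698 is larger

MMMDCXCVIII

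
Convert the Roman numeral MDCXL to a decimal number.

MDCXL: M=1000, D=500, C=100, XL=40
1000 + 500 + 100 + 40 = 1640

1640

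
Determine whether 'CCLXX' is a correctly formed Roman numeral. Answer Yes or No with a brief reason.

'CCLXX': Check the rules: uses only the symbols I, V, X, L, C, D, M; no symbol is repeated more than three times in a row; V, L and D each appear at most once; no smaller symbol precedes a larger one (values never increase from left to right). Value: C (100) + C (100) + L (50) + X (10) + X (10) = 270. So it is a valid standard Roman numeral.

Yes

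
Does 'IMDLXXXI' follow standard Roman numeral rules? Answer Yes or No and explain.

'IMDLXXXI': Invalid subtractive combination: IM

No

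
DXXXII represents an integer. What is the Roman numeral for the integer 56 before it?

DXXXII = 532
532 - 56 = 476

CDLXXVI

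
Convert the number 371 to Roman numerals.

Convert 371 to Roman numerals:
  371 contains 3×100 (CCC)
  71 contains 1×50 (L)
  21 contains 2×10 (XX)
  1 contains 1×1 (I)

CCCLXXI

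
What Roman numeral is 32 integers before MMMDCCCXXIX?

MMMDCCCXXIX = 3829
3829 - 32 = 3797

MMMDCCXCVII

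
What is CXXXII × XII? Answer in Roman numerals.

CXXXII = 132
XII = 12
132 × 12 = 1584

MDLXXXIV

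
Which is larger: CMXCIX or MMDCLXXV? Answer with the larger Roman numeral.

CMXCIX = 999
MMDCLXXV = 2675
2675 is larger

MMDCLXXV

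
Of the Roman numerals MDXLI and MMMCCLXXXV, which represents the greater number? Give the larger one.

MDXLI = 1541
MMMCCLXXXV = 3285
3285 is larger

MMMCCLXXXV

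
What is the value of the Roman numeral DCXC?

DCXC: D=500, C=100, XC=90
500 + 100 + 90 = 690

690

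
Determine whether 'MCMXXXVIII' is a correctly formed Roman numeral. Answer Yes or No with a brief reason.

'MCMXXXVIII': Check the rules: uses only the symbols I, V, X, L, C, D, M; no symbol is repeated more than three times in a row; V, L and D each appear at most once; the only place a smaller symbol precedes a larger one is the allowed subtractive pair CM, the symbol right after such a pair (if any) is smaller than the pair's first symbol, and otherwise the values never increase from left to right. Value: M (1000) + CM (900) + X (10) + X (10) + X (10) + V (5) + I (1) + I (1) + I (1) = 1938. So it is a valid standard Roman numeral.

Yes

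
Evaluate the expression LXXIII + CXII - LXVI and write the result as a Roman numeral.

LXXIII = 73, CXII = 112, LXVI = 66
73 + 112 = 185
185 - 66 = 119

CXIX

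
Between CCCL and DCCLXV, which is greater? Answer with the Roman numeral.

CCCL = 350
DCCLXV = 765
765 is larger

DCCLXV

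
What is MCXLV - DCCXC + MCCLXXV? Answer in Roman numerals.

MCXLV = 1145, DCCXC = 790, MCCLXXV = 1275
1145 - 790 = 355
355 + 1275 = 1630

MDCXXX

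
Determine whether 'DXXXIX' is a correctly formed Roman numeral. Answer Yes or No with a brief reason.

'DXXXIX': Check the rules: uses only the symbols I, V, X, L, C, D, M; no symbol is repeated more than three times in a row; V, L and D each appear at most once; the only place a smaller symbol precedes a larger one is the allowed subtractive pair IX, the symbol right after such a pair (if any) is smaller than the pair's first symbol, and otherwise the values never increase from left to right. Value: D (500) + X (10) + X (10) + X (10) + IX (9) = 539. So it is a valid standard Roman numeral.

Yes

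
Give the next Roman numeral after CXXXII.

CXXXII = 132; next is 133

CXXXIII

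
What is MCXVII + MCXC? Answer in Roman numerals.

MCXVII = 1117
MCXC = 1190
1117 + 1190 = 2307

MMCCCVII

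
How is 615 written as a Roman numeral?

Convert 615 to Roman numerals:
  615 contains 1×500 (D)
  115 contains 1×100 (C)
  15 contains 1×10 (X)
  5 contains 1×5 (V)

DCXV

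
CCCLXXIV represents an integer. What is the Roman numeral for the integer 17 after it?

CCCLXXIV = 374
374 + 17 = 391

CCCXCI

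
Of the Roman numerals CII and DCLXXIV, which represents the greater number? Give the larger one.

CII = 102
DCLXXIV = 674
674 is larger

DCLXXIV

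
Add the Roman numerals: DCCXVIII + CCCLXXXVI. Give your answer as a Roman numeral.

DCCXVIII = 718
CCCLXXXVI = 386
718 + 386 = 1104

MCIV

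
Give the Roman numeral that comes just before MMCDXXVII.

MMCDXXVII = 2427; previous is 2426

MMCDXXVI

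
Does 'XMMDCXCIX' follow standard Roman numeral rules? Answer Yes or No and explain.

'XMMDCXCIX': Invalid subtractive combination: XM

No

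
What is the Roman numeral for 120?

Convert 120 to Roman numerals:
  120 contains 1×100 (C)
  20 contains 2×10 (XX)

CXX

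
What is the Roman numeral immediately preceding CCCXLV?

CCCXLV = 345; previous is 344

CCCXLIV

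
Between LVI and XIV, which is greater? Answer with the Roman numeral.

LVI = 56
XIV = 14
56 is larger

LVI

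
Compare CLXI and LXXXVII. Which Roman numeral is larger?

CLXI = 161
LXXXVII = 87
161 is larger

CLXI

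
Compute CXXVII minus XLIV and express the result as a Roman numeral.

CXXVII = 127
XLIV = 44
127 - 44 = 83

LXXXIII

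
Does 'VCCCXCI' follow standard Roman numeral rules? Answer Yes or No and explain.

'VCCCXCI': Invalid subtractive combination: VC

No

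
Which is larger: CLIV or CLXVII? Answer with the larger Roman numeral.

CLIV = 154
CLXVII = 167
167 is larger

CLXVII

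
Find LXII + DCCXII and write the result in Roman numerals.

LXII = 62
DCCXII = 712
62 + 712 = 774

DCCLXXIV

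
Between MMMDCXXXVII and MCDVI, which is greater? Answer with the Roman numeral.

MMMDCXXXVII = 3637
MCDVI = 1406
3637 is larger

MMMDCXXXVII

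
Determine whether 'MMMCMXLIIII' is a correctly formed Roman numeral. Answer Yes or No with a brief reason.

'MMMCMXLIIII': More than 3 consecutive I's

No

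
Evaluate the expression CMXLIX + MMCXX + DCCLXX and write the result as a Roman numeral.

CMXLIX = 949, MMCXX = 2120, DCCLXX = 770
949 + 2120 = 3069
3069 + 770 = 3839

MMMDCCCXXXIX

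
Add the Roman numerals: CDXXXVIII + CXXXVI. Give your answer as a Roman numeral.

CDXXXVIII = 438
CXXXVI = 136
438 + 136 = 574

DLXXIV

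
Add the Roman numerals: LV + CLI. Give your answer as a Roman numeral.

LV = 55
CLI = 151
55 + 151 = 206

CCVI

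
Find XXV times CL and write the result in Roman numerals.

XXV = 25
CL = 150
25 × 150 = 3750

MMMDCCL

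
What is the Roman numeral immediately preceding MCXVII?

MCXVII = 1117; previous is 1116

MCXVI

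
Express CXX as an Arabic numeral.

CXX: C=100, X=10, X=10
100 + 10 + 10 = 120

120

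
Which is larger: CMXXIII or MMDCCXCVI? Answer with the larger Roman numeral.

CMXXIII = 923
MMDCCXCVI = 2796
2796 is larger

MMDCCXCVI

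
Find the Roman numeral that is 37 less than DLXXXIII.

DLXXXIII = 583
583 - 37 = 546

DXLVI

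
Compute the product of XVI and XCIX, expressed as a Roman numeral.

XVI = 16
XCIX = 99
16 × 99 = 1584

MDLXXXIV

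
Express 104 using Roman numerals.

Convert 104 to Roman numerals:
  104 contains 1×100 (C)
  4 contains 1×4 (IV)

CIV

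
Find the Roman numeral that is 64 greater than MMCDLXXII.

MMCDLXXII = 2472
2472 + 64 = 2536

MMDXXXVI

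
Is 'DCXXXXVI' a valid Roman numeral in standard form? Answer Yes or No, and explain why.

'DCXXXXVI': More than 3 consecutive X's

No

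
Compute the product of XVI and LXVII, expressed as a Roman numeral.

XVI = 16
LXVII = 67
16 × 67 = 1072

MLXXII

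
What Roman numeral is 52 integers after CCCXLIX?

CCCXLIX = 349
349 + 52 = 401

CDI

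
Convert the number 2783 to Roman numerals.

Convert 2783 to Roman numerals:
  2783 contains 2×1000 (MM)
  783 contains 1×500 (D)
  283 contains 2×100 (CC)
  83 contains 1×50 (L)
  33 contains 3×10 (XXX)
  3 contains 3×1 (III)

MMDCCLXXXIII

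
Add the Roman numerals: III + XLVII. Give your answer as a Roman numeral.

III = 3
XLVII = 47
3 + 47 = 50

L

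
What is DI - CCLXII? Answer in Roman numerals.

DI = 501
CCLXII = 262
501 - 262 = 239

CCXXXIX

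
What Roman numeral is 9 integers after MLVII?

MLVII = 1057
1057 + 9 = 1066

MLXVI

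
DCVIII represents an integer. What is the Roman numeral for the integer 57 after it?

DCVIII = 608
608 + 57 = 665

DCLXV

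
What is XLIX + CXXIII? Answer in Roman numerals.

XLIX = 49
CXXIII = 123
49 + 123 = 172

CLXXII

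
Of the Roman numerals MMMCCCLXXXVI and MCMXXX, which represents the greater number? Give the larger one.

MMMCCCLXXXVI = 3386
MCMXXX = 1930
3386 is larger

MMMCCCLXXXVI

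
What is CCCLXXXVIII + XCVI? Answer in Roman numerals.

CCCLXXXVIII = 388
XCVI = 96
388 + 96 = 484

CDLXXXIV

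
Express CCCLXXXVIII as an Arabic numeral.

CCCLXXXVIII: C=100, C=100, C=100, L=50, X=10, X=10, X=10, V=5, I=1, I=1, I=1
100 + 100 + 100 + 50 + 10 + 10 + 10 + 5 + 1 + 1 + 1 = 388

388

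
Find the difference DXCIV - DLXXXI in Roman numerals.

DXCIV = 594
DLXXXI = 581
594 - 581 = 13

XIII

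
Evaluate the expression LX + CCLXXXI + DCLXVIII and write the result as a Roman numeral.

LX = 60, CCLXXXI = 281, DCLXVIII = 668
60 + 281 = 341
341 + 668 = 1009

MIX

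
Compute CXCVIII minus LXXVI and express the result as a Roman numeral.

CXCVIII = 198
LXXVI = 76
198 - 76 = 122

CXXII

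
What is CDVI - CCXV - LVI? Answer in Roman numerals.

CDVI = 406, CCXV = 215, LVI = 56
406 - 215 = 191
191 - 56 = 135

CXXXV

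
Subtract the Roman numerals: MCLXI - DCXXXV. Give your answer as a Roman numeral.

MCLXI = 1161
DCXXXV = 635
1161 - 635 = 526

DXXVI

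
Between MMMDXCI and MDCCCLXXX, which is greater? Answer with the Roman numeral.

MMMDXCI = 3591
MDCCCLXXX = 1880
3591 is larger

MMMDXCI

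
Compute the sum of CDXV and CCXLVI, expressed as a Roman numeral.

CDXV = 415
CCXLVI = 246
415 + 246 = 661

DCLXI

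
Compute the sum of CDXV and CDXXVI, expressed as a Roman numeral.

CDXV = 415
CDXXVI = 426
415 + 426 = 841

DCCCXLI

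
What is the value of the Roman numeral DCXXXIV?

DCXXXIV: D=500, C=100, X=10, X=10, X=10, IV=4
500 + 100 + 10 + 10 + 10 + 4 = 634

634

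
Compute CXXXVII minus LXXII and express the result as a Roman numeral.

CXXXVII = 137
LXXII = 72
137 - 72 = 65

LXV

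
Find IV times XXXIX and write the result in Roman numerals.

IV = 4
XXXIX = 39
4 × 39 = 156

CLVI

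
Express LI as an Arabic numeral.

LI: L=50, I=1
50 + 1 = 51

51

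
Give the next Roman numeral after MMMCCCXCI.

MMMCCCXCI = 3391, so the next integer is 3391 + 1 = 3392

MMMCCCXCII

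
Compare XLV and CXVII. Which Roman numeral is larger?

XLV = 45
CXVII = 117
117 is larger

CXVII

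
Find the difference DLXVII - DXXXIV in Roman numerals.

DLXVII = 567
DXXXIV = 534
567 - 534 = 33

XXXIII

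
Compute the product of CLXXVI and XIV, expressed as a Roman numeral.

CLXXVI = 176
XIV = 14
176 × 14 = 2464

MMCDLXIV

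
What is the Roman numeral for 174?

Convert 174 to Roman numerals:
  174 contains 1×100 (C)
  74 contains 1×50 (L)
  24 contains 2×10 (XX)
  4 contains 1×4 (IV)

CLXXIV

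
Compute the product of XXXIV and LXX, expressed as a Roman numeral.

XXXIV = 34
LXX = 70
34 × 70 = 2380

MMCCCLXXX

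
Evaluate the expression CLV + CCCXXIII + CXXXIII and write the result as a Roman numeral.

CLV = 155, CCCXXIII = 323, CXXXIII = 133
155 + 323 = 478
478 + 133 = 611

DCXI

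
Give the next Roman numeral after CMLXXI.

CMLXXI = 971; next is 972

CMLXXII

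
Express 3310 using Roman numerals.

Convert 3310 to Roman numerals:
  3310 contains 3×1000 (MMM)
  310 contains 3×100 (CCC)
  10 contains 1×10 (X)

MMMCCCX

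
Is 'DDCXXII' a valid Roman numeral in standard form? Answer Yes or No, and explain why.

'DDCXXII': D should not appear more than once

No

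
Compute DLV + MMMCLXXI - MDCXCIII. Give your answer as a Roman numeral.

DLV = 555, MMMCLXXI = 3171, MDCXCIII = 1693
555 + 3171 = 3726
3726 - 1693 = 2033

MMXXXIII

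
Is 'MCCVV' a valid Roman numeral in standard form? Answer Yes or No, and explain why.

'MCCVV': V should not appear more than once

No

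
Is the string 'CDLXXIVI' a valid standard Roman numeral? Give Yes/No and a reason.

'CDLXXIVI': I cannot come right after the subtractive pair IV: once I is subtracted in IV, the next symbol must be smaller than I

No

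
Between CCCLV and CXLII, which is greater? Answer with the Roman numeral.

CCCLV = 355
CXLII = 142
355 is larger

CCCLV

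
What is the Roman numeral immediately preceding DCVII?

DCVII = 607; previous is 606

DCVI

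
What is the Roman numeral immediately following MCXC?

MCXC = 1190, so the next integer is 1190 + 1 = 1191

MCXCI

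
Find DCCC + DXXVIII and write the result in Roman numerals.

DCCC = 800
DXXVIII = 528
800 + 528 = 1328

MCCCXXVIII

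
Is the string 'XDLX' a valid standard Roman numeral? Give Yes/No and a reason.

'XDLX': Invalid subtractive combination: XD

No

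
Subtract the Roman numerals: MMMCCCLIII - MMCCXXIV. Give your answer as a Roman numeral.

MMMCCCLIII = 3353
MMCCXXIV = 2224
3353 - 2224 = 1129

MCXXIX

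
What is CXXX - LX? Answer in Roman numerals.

CXXX = 130
LX = 60
130 - 60 = 70

LXX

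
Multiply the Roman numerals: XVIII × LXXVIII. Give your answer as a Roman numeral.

XVIII = 18
LXXVIII = 78
18 × 78 = 1404

MCDIV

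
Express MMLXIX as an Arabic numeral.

MMLXIX: M=1000, M=1000, L=50, X=10, IX=9
1000 + 1000 + 50 + 10 + 9 = 2069

2069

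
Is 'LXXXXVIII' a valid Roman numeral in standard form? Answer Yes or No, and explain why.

'LXXXXVIII': More than 3 consecutive X's

No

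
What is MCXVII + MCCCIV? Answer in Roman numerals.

MCXVII = 1117
MCCCIV = 1304
1117 + 1304 = 2421

MMCDXXI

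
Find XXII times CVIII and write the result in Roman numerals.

XXII = 22
CVIII = 108
22 × 108 = 2376

MMCCCLXXVI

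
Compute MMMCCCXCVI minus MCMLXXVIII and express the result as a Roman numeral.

MMMCCCXCVI = 3396
MCMLXXVIII = 1978
3396 - 1978 = 1418

MCDXVIII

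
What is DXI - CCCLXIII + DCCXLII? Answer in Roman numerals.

DXI = 511, CCCLXIII = 363, DCCXLII = 742
511 - 363 = 148
148 + 742 = 890

DCCCXC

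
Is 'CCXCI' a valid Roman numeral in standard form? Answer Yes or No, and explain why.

'CCXCI': Check the rules: uses only the symbols I, V, X, L, C, D, M; no symbol is repeated more than three times in a row; V, L and D each appear at most once; the only place a smaller symbol precedes a larger one is the allowed subtractive pair XC, the symbol right after such a pair (if any) is smaller than the pair's first symbol, and otherwise the values never increase from left to right. Value: C (100) + C (100) + XC (90) + I (1) = 291. So it is a valid standard Roman numeral.

Yes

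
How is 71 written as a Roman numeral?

Convert 71 to Roman numerals:
  71 contains 1×50 (L)
  21 contains 2×10 (XX)
  1 contains 1×1 (I)

LXXI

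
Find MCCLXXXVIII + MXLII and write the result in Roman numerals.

MCCLXXXVIII = 1288
MXLII = 1042
1288 + 1042 = 2330

MMCCCXXX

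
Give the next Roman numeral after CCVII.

CCVII = 207; next is 208

CCVIII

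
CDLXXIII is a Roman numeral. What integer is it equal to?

CDLXXIII: CD=400, L=50, X=10, X=10, I=1, I=1, I=1
400 + 50 + 10 + 10 + 1 + 1 + 1 = 473

473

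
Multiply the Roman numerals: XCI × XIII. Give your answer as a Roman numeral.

XCI = 91
XIII = 13
91 × 13 = 1183

MCLXXXIII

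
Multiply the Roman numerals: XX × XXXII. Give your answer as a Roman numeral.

XX = 20
XXXII = 32
20 × 32 = 640

DCXL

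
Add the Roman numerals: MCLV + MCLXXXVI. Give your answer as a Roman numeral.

MCLV = 1155
MCLXXXVI = 1186
1155 + 1186 = 2341

MMCCCXLI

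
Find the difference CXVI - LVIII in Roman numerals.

CXVI = 116
LVIII = 58
116 - 58 = 58

LVIII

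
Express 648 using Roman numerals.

Convert 648 to Roman numerals:
  648 contains 1×500 (D)
  148 contains 1×100 (C)
  48 contains 1×40 (XL)
  8 contains 1×5 (V)
  3 contains 3×1 (III)

DCXLVIII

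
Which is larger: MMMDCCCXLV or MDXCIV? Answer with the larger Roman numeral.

MMMDCCCXLV = 3845
MDXCIV = 1594
3845 is larger

MMMDCCCXLV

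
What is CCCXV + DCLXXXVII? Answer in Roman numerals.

CCCXV = 315
DCLXXXVII = 687
315 + 687 = 1002

MII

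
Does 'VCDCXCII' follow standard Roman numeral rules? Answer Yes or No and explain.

'VCDCXCII': Invalid subtractive combination: VC

No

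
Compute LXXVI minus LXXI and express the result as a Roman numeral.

LXXVI = 76
LXXI = 71
76 - 71 = 5

V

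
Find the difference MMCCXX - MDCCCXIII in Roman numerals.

MMCCXX = 2220
MDCCCXIII = 1813
2220 - 1813 = 407

CDVII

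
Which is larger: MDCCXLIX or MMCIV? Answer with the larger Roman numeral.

MDCCXLIX = 1749
MMCIV = 2104
2104 is larger

MMCIV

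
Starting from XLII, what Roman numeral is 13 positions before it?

XLII = 42
42 - 13 = 29

XXIX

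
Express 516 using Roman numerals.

Convert 516 to Roman numerals:
  516 contains 1×500 (D)
  16 contains 1×10 (X)
  6 contains 1×5 (V)
  1 contains 1×1 (I)

DXVI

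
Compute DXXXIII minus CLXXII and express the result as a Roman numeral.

DXXXIII = 533
CLXXII = 172
533 - 172 = 361

CCCLXI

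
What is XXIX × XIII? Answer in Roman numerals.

XXIX = 29
XIII = 13
29 × 13 = 377

CCCLXXVII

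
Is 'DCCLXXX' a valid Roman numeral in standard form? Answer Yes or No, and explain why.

'DCCLXXX': Check the rules: uses only the symbols I, V, X, L, C, D, M; no symbol is repeated more than three times in a row; V, L and D each appear at most once; no smaller symbol precedes a larger one (values never increase from left to right). Value: D (500) + C (100) + C (100) + L (50) + X (10) + X (10) + X (10) = 780. So it is a valid standard Roman numeral.

Yes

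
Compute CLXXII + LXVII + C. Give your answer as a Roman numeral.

CLXXII = 172, LXVII = 67, C = 100
172 + 67 = 239
239 + 100 = 339

CCCXXXIX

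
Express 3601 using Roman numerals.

Convert 3601 to Roman numerals:
  3601 contains 3×1000 (MMM)
  601 contains 1×500 (D)
  101 contains 1×100 (C)
  1 contains 1×1 (I)

MMMDCI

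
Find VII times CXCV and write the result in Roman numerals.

VII = 7
CXCV = 195
7 × 195 = 1365

MCCCLXV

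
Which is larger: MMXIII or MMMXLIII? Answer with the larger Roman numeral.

MMXIII = 2013
MMMXLIII = 3043
3043 is larger

MMMXLIII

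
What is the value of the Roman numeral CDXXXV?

CDXXXV: CD=400, X=10, X=10, X=10, V=5
400 + 10 + 10 + 10 + 5 = 435

435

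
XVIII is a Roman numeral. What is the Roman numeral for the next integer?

XVIII = 18; next is 19

XIX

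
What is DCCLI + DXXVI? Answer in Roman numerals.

DCCLI = 751
DXXVI = 526
751 + 526 = 1277

MCCLXXVII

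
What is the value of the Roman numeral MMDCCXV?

MMDCCXV: M=1000, M=1000, D=500, C=100, C=100, X=10, V=5
1000 + 1000 + 500 + 100 + 100 + 10 + 5 = 2715

2715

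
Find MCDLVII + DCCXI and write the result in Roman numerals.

MCDLVII = 1457
DCCXI = 711
1457 + 711 = 2168

MMCLXVIII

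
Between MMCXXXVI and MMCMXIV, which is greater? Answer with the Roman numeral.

MMCXXXVI = 2136
MMCMXIV = 2914
2914 is larger

MMCMXIV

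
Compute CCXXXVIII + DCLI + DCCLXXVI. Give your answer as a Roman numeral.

CCXXXVIII = 238, DCLI = 651, DCCLXXVI = 776
238 + 651 = 889
889 + 776 = 1665

MDCLXV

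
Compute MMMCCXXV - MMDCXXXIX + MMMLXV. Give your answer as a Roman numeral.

MMMCCXXV = 3225, MMDCXXXIX = 2639, MMMLXV = 3065
3225 - 2639 = 586
586 + 3065 = 3651

MMMDCLI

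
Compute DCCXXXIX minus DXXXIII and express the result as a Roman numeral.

DCCXXXIX = 739
DXXXIII = 533
739 - 533 = 206

CCVI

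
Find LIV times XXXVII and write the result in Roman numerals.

LIV = 54
XXXVII = 37
54 × 37 = 1998

MCMXCVIII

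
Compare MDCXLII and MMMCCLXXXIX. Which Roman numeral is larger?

MDCXLII = 1642
MMMCCLXXXIX = 3289
3289 is larger

MMMCCLXXXIX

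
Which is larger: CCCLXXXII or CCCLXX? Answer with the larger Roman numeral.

CCCLXXXII = 382
CCCLXX = 370
382 is larger

CCCLXXXII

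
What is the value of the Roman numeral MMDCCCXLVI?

MMDCCCXLVI: M=1000, M=1000, D=500, C=100, C=100, C=100, XL=40, V=5, I=1
1000 + 1000 + 500 + 100 + 100 + 100 + 40 + 5 + 1 = 2846

2846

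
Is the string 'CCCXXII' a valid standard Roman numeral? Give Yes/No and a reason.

'CCCXXII': Check the rules: uses only the symbols I, V, X, L, C, D, M; no symbol is repeated more than three times in a row; V, L and D each appear at most once; no smaller symbol precedes a larger one (values never increase from left to right). Value: C (100) + C (100) + C (100) + X (10) + X (10) + I (1) + I (1) = 322. So it is a valid standard Roman numeral.

Yes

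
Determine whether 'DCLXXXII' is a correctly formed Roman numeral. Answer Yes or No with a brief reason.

'DCLXXXII': Check the rules: uses only the symbols I, V, X, L, C, D, M; no symbol is repeated more than three times in a row; V, L and D each appear at most once; no smaller symbol precedes a larger one (values never increase from left to right). Value: D (500) + C (100) + L (50) + X (10) + X (10) + X (10) + I (1) + I (1) = 682. So it is a valid standard Roman numeral.

Yes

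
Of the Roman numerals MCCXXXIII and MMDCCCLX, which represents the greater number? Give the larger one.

MCCXXXIII = 1233
MMDCCCLX = 2860
2860 is larger

MMDCCCLX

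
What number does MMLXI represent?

MMLXI: M=1000, M=1000, L=50, X=10, I=1
1000 + 1000 + 50 + 10 + 1 = 2061

2061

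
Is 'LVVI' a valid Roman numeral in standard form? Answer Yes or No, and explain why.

'LVVI': V should not appear more than once

No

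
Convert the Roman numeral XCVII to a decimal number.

XCVII: XC=90, V=5, I=1, I=1
90 + 5 + 1 + 1 = 97

97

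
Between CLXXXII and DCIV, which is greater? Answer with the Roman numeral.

CLXXXII = 182
DCIV = 604
604 is larger

DCIV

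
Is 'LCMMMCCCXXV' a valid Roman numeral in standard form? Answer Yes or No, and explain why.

'LCMMMCCCXXV': Invalid subtractive combination: LC

No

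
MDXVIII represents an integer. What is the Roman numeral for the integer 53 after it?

MDXVIII = 1518
1518 + 53 = 1571

MDLXXI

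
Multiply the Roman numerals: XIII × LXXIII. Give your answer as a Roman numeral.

XIII = 13
LXXIII = 73
13 × 73 = 949

CMXLIX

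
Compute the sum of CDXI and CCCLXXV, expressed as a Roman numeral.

CDXI = 411
CCCLXXV = 375
411 + 375 = 786

DCCLXXXVI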